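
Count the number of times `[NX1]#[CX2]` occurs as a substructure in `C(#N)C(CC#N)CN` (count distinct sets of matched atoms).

2

[NX1]#[CX2] is the SMARTS for a nitrile: a nitrogen triple-bonded to a two-connected carbon.
The molecule carries 2 separate instances of a nitrile (-C#N) meeting every constraint; each maps to a distinct set of atoms, giving 2 matches.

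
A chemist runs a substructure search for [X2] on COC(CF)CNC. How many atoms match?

1

The query [X2] means: any atom with exactly two total connections (bonds + H).
Check the 8 heavy atoms by environment: 5× C (X4) → no; 1× F (X1) → no; 1× O (X2) → match; 1× N (X3) → no.
That gives 1 matching atom.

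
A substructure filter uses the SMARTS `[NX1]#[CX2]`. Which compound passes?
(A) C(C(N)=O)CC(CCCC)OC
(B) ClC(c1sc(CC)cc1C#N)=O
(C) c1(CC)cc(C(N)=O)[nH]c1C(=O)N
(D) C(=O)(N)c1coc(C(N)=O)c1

B

[NX1]#[CX2] describes a nitrogen triple-bonded to a two-connected carbon (a nitrile).
(A) has a primary amide (-C(=O)NH2) but the nitrogen is NX3, not NX1.
(B) contains a nitrile (-C#N), which satisfies every atom and bond constraint.
(C) has a primary amide (-C(=O)NH2) but the nitrogen is NX3, not NX1.
(D) has a primary amide (-C(=O)NH2) but the nitrogen is NX3, not NX1.
So the answer is (B).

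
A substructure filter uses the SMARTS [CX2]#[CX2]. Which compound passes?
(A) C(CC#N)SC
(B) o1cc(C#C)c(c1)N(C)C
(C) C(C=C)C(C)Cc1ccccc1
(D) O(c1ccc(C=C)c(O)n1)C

B

[CX2]#[CX2] describes a carbon-carbon triple bond (an alkyne).
(A) has a nitrile (-C#N) but the triple bond is C#N, not C#C.
(B) contains an ethynyl group (-C#CH), which satisfies every atom and bond constraint.
(C) has a vinyl group (-CH=CH2) but the C=C is a double bond; both carbons are CX3, not CX2.
(D) has a vinyl group (-CH=CH2) but the C=C is a double bond; both carbons are CX3, not CX2.
So the answer is (B).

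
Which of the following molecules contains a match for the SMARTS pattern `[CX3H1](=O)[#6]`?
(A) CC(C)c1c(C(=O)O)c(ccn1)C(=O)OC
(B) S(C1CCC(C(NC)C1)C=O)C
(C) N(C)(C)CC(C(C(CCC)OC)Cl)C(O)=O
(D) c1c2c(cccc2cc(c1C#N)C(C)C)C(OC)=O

B

[CX3H1](=O)[#6] describes an sp2 carbon with one H, double-bonded to O and single-bonded to carbon (an aldehyde).
(A) has a methyl-ester group (-C(=O)OCH3) but the carbonyl carbon has H0, not H1.
(B) contains an aldehyde (-CHO), which satisfies every atom and bond constraint.
(C) has a carboxylic acid group (-C(=O)OH) but the carbonyl carbon has H0 and is bonded to O, not H1.
(D) has a methyl-ester group (-C(=O)OCH3) but the carbonyl carbon has H0, not H1.
So the answer is (B).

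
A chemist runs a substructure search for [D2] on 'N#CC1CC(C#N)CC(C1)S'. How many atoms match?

The query [D2] means: atom with exactly two heavy-atom neighbours.
Check the 11 heavy atoms by environment: 3× C (D3) → no; 5× C (D2) → match; 2× N (D1) → no; 1× S (D1) → no.
That gives 5 matching atoms.

5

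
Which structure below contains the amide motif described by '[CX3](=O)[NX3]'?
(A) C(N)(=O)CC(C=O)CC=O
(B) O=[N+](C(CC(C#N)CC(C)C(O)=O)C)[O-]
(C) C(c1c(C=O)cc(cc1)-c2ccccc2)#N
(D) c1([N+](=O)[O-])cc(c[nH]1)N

A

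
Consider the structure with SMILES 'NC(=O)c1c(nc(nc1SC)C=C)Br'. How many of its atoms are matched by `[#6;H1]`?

1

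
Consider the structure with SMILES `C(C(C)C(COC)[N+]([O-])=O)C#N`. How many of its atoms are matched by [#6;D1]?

The query [#6;D1] means: carbon bonded to exactly one heavy atom.
Check the 12 heavy atoms by environment: 3× C (D2) → no; 2× C (D3) → no; 1× O (D2) → no; 2× C (D1) → match; 1× N (D1) → no; 1× N (charge +1, D3) → no; 1× O (charge -1, D1) → no; 1× O (D1) → no.
That gives 2 matching atoms.

2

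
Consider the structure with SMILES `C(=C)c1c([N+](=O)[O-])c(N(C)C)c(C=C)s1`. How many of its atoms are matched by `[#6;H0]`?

The query [#6;H0] means: any carbon with no attached hydrogen.
Check the 15 heavy atoms by environment: 1× s (aromatic, H0) → no; 4× c (aromatic, H0) → match; 2× C (H1) → no; 2× C (H2) → no; 1× N (H0) → no; 2× C (H3) → no; 1× N (charge +1, H0) → no; 1× O (charge -1, H0) → no; 1× O (H0) → no.
That gives 4 matching atoms.

4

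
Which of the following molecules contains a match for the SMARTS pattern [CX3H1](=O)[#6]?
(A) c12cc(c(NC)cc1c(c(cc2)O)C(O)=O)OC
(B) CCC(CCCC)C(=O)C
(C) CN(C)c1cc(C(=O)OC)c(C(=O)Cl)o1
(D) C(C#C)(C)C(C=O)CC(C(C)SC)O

[CX3H1](=O)[#6] describes an sp2 carbon with one H, double-bonded to O and single-bonded to carbon (an aldehyde).
(A) has a carboxylic acid group (-C(=O)OH) but the carbonyl carbon has H0 and is bonded to O, not H1.
(B) has an acetyl/ketone group (-C(=O)CH3) but the carbonyl carbon has H0 (two carbon neighbours), not H1.
(C) has a methyl-ester group (-C(=O)OCH3) but the carbonyl carbon has H0, not H1.
(D) contains an aldehyde (-CHO), which satisfies every atom and bond constraint.
So the answer is (D).

D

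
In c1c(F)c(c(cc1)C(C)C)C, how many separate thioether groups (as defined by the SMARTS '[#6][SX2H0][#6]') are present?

[#6][SX2H0][#6] is the SMARTS for a thioether: an aliphatic sulfur bridging two carbons with no H on the sulfur.
No fragment in the molecule satisfies every constraint, giving 0 matches.

0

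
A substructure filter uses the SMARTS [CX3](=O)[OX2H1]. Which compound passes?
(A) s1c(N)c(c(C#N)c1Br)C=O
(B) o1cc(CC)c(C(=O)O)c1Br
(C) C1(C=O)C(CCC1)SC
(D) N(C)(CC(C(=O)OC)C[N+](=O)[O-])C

B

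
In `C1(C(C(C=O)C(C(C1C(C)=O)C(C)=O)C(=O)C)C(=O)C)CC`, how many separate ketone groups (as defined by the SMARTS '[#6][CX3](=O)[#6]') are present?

4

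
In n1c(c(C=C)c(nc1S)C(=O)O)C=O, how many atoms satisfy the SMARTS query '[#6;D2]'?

The query [#6;D2] means: any carbon bonded to exactly two heavy atoms.
Check the 14 heavy atoms by environment: 2× n (aromatic, D2) → no; 4× c (aromatic, D3) → no; 1× C (D3) → no; 3× O (D1) → no; 1× S (D1) → no; 2× C (D2) → match; 1× C (D1) → no.
That gives 2 matching atoms.

2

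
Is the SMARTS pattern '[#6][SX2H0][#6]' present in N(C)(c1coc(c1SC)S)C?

Yes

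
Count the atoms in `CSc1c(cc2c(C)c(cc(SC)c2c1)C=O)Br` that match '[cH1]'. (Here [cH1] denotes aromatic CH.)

3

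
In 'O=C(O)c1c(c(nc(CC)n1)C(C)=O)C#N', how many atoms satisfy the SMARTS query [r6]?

6

The query [r6] means: r6 matches atoms in a six-membered ring.
Check the 16 heavy atoms by environment: 2× n (aromatic, in 6-ring) → match; 4× c (aromatic, in 6-ring) → match; 6× C (acyclic) → no; 3× O (acyclic) → no; 1× N (acyclic) → no.
Summing the matching environments: 2 + 4 = 6 matching atoms.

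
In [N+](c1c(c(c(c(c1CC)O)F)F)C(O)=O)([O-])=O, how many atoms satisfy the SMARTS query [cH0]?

6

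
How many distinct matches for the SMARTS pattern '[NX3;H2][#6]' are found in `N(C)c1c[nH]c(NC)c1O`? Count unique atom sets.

0

[NX3;H2][#6] is the SMARTS for a primary amine: a trivalent nitrogen with two H attached to carbon.
The molecule has an N-methylamino group (-NHCH3), but the nitrogen bears two carbons and only one H (H1), not H2; nothing else fits, so there are 0 matches.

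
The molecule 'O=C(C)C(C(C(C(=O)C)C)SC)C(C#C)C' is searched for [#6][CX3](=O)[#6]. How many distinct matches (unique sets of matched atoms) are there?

[#6][CX3](=O)[#6] is the SMARTS for a ketone: a carbonyl carbon (no H) flanked by two carbons.
The molecule carries 2 separate instances of an acetyl/ketone group (-C(=O)CH3) meeting every constraint; each maps to a distinct set of atoms, giving 2 matches.

2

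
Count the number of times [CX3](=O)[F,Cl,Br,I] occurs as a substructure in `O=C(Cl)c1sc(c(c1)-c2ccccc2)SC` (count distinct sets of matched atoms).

[CX3](=O)[F,Cl,Br,I] is the SMARTS for an acyl halide: a carbonyl carbon bonded to a halogen.
Exactly one fragment in the molecule meets all constraints, giving 1 match.

1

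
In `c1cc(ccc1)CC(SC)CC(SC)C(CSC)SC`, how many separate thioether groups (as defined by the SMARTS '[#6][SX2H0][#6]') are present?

[#6][SX2H0][#6] is the SMARTS for a thioether: an aliphatic sulfur bridging two carbons with no H on the sulfur.
The molecule carries 4 separate instances of a methylthio ether (-SCH3) meeting every constraint; each maps to a distinct set of atoms, giving 4 matches.

4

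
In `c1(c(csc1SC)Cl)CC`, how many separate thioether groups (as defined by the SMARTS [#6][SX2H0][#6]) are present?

1

[#6][SX2H0][#6] is the SMARTS for a thioether: an aliphatic sulfur bridging two carbons with no H on the sulfur.
Exactly one fragment in the molecule meets all constraints, giving 1 match.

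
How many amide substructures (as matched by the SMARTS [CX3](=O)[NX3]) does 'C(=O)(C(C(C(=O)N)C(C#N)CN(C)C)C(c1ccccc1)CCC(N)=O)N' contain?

[CX3](=O)[NX3] is the SMARTS for an amide: a carbonyl carbon bonded to a trivalent nitrogen.
The molecule carries 3 separate instances of a primary amide (-C(=O)NH2) meeting every constraint; each maps to a distinct set of atoms, giving 3 matches.

3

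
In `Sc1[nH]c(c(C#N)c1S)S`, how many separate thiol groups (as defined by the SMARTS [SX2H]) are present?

3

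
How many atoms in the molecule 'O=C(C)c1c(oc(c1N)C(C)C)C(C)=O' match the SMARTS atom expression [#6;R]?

4

The query [#6;R] means: carbon that is part of a ring.
Check the 15 heavy atoms by environment: 1× o (aromatic, in 5-ring) → no; 4× c (aromatic, in 5-ring) → match; 7× C (acyclic) → no; 2× O (acyclic) → no; 1× N (acyclic) → no.
That gives 4 matching atoms.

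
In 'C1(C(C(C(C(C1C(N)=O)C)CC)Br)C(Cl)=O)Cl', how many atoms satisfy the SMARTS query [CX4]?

9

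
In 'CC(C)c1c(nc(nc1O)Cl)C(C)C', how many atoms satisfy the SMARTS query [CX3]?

The query [CX3] means: C with X3: aliphatic carbon with exactly 3 total connections.
Check the 14 heavy atoms by environment: 2× n (aromatic, X2) → no; 4× c (aromatic, X3) → no; 6× C (X4) → no; 1× Cl (X1) → no; 1× O (X2) → no.
No environment satisfies the query, so 0 matching atoms.

0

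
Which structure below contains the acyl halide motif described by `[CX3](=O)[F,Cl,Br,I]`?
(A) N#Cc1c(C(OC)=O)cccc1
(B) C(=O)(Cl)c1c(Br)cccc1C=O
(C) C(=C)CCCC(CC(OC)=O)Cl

B

[CX3](=O)[F,Cl,Br,I] describes a carbonyl carbon bonded to a halogen (an acyl halide).
(A) has a methyl-ester group (-C(=O)OCH3) but the carbonyl is bonded to -O-C, not to a halogen.
(B) contains an acyl chloride (-C(=O)Cl), which satisfies every atom and bond constraint.
(C) has a methyl-ester group (-C(=O)OCH3) but the carbonyl is bonded to -O-C, not to a halogen.
So the answer is (B).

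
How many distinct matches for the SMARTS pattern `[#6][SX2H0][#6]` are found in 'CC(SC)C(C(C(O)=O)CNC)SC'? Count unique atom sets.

2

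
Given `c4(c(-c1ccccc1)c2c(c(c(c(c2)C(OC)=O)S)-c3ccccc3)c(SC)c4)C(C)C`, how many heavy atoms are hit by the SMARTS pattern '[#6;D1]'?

4

The query [#6;D1] means: carbon bonded to exactly one heavy atom.
Check the 32 heavy atoms by environment: 10× c (aromatic, D3) → no; 12× c (aromatic, D2) → no; 1× S (D2) → no; 4× C (D1) → match; 2× C (D3) → no; 1× O (D1) → no; 1× O (D2) → no; 1× S (D1) → no.
That gives 4 matching atoms.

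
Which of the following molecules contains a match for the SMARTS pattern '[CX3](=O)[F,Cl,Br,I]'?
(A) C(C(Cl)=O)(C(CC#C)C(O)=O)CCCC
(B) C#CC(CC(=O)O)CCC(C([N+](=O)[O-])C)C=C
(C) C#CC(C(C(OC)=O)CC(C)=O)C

A

[CX3](=O)[F,Cl,Br,I] describes a carbonyl carbon bonded to a halogen (an acyl halide).
(A) contains an acyl chloride (-C(=O)Cl), which satisfies every atom and bond constraint.
(B) has a carboxylic acid group (-C(=O)OH) but the carbonyl is bonded to -OH, not to a halogen.
(C) has a methyl-ester group (-C(=O)OCH3) but the carbonyl is bonded to -O-C, not to a halogen.
So the answer is (A).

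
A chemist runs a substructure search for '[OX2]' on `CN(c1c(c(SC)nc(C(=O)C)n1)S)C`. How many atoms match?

0

The query [OX2] means: aliphatic oxygen with two total connections — ether, hydroxyl, or ester single-bond O.
Check the 15 heavy atoms by environment: 2× n (aromatic, X2) → no; 4× c (aromatic, X3) → no; 2× S (X2) → no; 4× C (X4) → no; 1× N (X3) → no; 1× C (X3) → no; 1× O (X1) → no.
No environment satisfies the query, so 0 matching atoms.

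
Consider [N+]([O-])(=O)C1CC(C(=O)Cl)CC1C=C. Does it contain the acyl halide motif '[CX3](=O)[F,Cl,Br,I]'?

Yes

The pattern [CX3](=O)[F,Cl,Br,I] describes a carbonyl carbon bonded to a halogen — an acyl halide.
The molecule carries an acyl chloride (-C(=O)Cl), whose atoms satisfy every constraint of the query, so the pattern matches.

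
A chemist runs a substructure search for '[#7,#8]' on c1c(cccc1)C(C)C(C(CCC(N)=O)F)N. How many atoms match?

3

The query [#7,#8] means: nitrogen or oxygen (comma = OR).
Check the 17 heavy atoms by environment: 7× C → no; 6× c (aromatic) → no; 1× O → match; 2× N → match; 1× F → no.
Summing the matching environments: 1 + 2 = 3 matching atoms.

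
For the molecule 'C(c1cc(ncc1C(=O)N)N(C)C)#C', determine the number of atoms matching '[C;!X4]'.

3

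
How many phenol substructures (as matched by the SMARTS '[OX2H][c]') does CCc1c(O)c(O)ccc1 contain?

2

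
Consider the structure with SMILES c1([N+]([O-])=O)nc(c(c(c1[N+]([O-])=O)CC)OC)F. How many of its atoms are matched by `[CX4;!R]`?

3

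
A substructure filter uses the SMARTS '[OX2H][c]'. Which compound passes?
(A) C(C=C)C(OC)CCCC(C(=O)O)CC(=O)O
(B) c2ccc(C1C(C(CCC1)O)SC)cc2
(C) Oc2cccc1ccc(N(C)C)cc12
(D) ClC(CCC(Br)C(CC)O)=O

C

[OX2H][c] describes a hydroxyl oxygen attached to an aromatic carbon (a phenol).
(A) has a methoxy ether (-OCH3) but the oxygen has H0, not H1.
(B) has a hydroxyl group (-OH) but the -OH is on an aliphatic carbon, not an aromatic c.
(C) contains a hydroxyl group (-OH), which satisfies every atom and bond constraint.
(D) has a hydroxyl group (-OH) but the -OH is on an aliphatic carbon, not an aromatic c.
So the answer is (C).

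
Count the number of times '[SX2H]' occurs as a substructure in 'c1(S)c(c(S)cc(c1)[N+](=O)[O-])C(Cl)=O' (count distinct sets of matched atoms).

[SX2H] is the SMARTS for a thiol: an aliphatic sulfur with two connections, one being H.
The molecule carries 2 separate instances of a thiol (-SH) meeting every constraint; each maps to a distinct set of atoms, giving 2 matches.

2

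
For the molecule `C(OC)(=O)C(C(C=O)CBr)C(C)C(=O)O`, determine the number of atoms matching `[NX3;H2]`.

0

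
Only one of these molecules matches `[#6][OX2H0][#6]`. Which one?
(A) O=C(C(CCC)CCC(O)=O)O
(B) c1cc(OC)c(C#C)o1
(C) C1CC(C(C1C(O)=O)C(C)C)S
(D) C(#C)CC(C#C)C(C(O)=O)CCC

B

[#6][OX2H0][#6] describes an aliphatic oxygen bridging two carbons with no H on the oxygen (an ether).
(A) has a carboxylic acid group (-C(=O)OH) but the -OH oxygen has H1; the =O is OX1, not OX2.
(B) contains a methoxy ether (-OCH3), which satisfies every atom and bond constraint.
(C) has a carboxylic acid group (-C(=O)OH) but the -OH oxygen has H1; the =O is OX1, not OX2.
(D) has a carboxylic acid group (-C(=O)OH) but the -OH oxygen has H1; the =O is OX1, not OX2.
So the answer is (B).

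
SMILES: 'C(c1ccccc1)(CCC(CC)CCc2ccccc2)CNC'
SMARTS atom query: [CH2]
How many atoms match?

6

The query [CH2] means: aliphatic carbon with exactly two hydrogens.
Check the 23 heavy atoms by environment: 6× C (H2) → match; 2× C (H1) → no; 2× c (aromatic, H0) → no; 10× c (aromatic, H1) → no; 2× C (H3) → no; 1× N (H1) → no.
That gives 6 matching atoms.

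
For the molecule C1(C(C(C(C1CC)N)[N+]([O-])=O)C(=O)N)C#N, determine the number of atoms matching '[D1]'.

7

The query [D1] means: atom with exactly one heavy-atom neighbour (degree 1).
Check the 16 heavy atoms by environment: 6× C (D3) → no; 2× C (D2) → no; 1× C (D1) → match; 2× O (D1) → match; 3× N (D1) → match; 1× N (charge +1, D3) → no; 1× O (charge -1, D1) → match.
Summing the matching environments: 1 + 2 + 3 + 1 = 7 matching atoms.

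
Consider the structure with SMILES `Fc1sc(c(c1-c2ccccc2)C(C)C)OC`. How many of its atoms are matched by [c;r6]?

6

Check the 17 heavy atoms by environment: 1× s (aromatic, in 5-ring) → no; 4× c (aromatic, in 5-ring) → no; 1× F (acyclic) → no; 4× C (acyclic) → no; 6× c (aromatic, in 6-ring) → match; 1× O (acyclic) → no.
That gives 6 matching atoms.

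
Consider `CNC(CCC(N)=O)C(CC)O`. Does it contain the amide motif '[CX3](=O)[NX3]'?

Yes

The pattern [CX3](=O)[NX3] describes a carbonyl carbon bonded to a trivalent nitrogen — an amide.
The molecule carries a primary amide (-C(=O)NH2), whose atoms satisfy every constraint of the query, so the pattern matches.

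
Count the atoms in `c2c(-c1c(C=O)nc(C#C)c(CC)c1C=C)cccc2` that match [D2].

Check the 20 heavy atoms by environment: 1× n (aromatic, D2) → match; 6× c (aromatic, D3) → no; 4× C (D2) → match; 1× O (D1) → no; 5× c (aromatic, D2) → match; 3× C (D1) → no.
Summing the matching environments: 1 + 4 + 5 = 10 matching atoms.

10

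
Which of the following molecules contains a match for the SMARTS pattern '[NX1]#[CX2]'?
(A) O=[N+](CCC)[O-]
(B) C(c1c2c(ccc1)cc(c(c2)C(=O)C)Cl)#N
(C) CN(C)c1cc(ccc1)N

[NX1]#[CX2] describes a nitrogen triple-bonded to a two-connected carbon (a nitrile).
(A) has a nitro group (-[N+](=O)[O-]) but there is no C#N triple bond.
(B) contains a nitrile (-C#N), which satisfies every atom and bond constraint.
(C) has a primary amino group (-NH2) but the nitrogen is NX3 (three connections), not NX1 triple-bonded.
So the answer is (B).

B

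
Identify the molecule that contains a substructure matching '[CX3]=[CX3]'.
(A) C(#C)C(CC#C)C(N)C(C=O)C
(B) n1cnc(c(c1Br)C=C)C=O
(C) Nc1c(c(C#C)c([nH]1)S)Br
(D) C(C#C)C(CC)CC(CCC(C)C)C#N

[CX3]=[CX3] describes a non-aromatic C=C double bond between two sp2 carbons (an alkene).
(A) has an ethynyl group (-C#CH) but the C-C bond is a triple bond, not a double bond.
(B) contains a vinyl group (-CH=CH2), which satisfies every atom and bond constraint.
(C) has an ethynyl group (-C#CH) but the C-C bond is a triple bond, not a double bond.
(D) has an ethyl group (-CH2CH3) but its C-C bond is a single bond between CX4 carbons, not CX3=CX3.
So the answer is (B).

B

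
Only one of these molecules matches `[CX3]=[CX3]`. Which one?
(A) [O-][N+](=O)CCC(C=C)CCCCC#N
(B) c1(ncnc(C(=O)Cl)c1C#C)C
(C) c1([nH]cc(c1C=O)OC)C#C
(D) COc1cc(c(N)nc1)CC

A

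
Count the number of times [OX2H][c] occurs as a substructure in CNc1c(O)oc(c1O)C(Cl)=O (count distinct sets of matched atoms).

2

[OX2H][c] is the SMARTS for a phenol: a hydroxyl oxygen attached to an aromatic carbon.
The molecule carries 2 separate instances of a hydroxyl group (-OH) meeting every constraint; each maps to a distinct set of atoms, giving 2 matches.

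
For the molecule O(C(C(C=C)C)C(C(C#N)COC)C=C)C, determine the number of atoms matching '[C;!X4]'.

5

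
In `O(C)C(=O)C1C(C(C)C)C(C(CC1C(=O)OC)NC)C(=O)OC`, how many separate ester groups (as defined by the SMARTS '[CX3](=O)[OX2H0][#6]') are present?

[CX3](=O)[OX2H0][#6] is the SMARTS for an ester: a carbonyl carbon bonded to an oxygen that is itself bonded to carbon (no H on that O).
The molecule carries 3 separate instances of a methyl-ester group (-C(=O)OCH3) meeting every constraint; each maps to a distinct set of atoms, giving 3 matches.

3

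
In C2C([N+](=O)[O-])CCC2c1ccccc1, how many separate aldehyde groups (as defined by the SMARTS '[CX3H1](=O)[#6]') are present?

0

[CX3H1](=O)[#6] is the SMARTS for an aldehyde: an sp2 carbon with one H, double-bonded to O and single-bonded to carbon.
No fragment in the molecule satisfies every constraint, giving 0 matches.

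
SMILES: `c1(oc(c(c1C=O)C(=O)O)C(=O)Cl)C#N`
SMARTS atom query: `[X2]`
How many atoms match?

3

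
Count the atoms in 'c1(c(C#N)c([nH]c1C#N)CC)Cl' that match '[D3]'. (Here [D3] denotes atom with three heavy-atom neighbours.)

4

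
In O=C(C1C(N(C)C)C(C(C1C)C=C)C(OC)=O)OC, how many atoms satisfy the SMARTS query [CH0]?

2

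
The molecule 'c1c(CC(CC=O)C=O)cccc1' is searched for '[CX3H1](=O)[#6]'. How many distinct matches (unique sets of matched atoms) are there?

2

[CX3H1](=O)[#6] is the SMARTS for an aldehyde: an sp2 carbon with one H, double-bonded to O and single-bonded to carbon.
The molecule carries 2 separate instances of an aldehyde (-CHO) meeting every constraint; each maps to a distinct set of atoms, giving 2 matches.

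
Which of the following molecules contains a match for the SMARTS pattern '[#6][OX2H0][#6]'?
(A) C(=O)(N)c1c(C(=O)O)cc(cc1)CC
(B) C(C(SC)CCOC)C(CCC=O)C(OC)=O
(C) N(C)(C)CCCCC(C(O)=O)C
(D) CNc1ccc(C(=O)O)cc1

B

[#6][OX2H0][#6] describes an aliphatic oxygen bridging two carbons with no H on the oxygen (an ether).
(A) has a carboxylic acid group (-C(=O)OH) but the -OH oxygen has H1; the =O is OX1, not OX2.
(B) contains a methoxy ether (-OCH3), which satisfies every atom and bond constraint.
(C) has a carboxylic acid group (-C(=O)OH) but the -OH oxygen has H1; the =O is OX1, not OX2.
(D) has a carboxylic acid group (-C(=O)OH) but the -OH oxygen has H1; the =O is OX1, not OX2.
So the answer is (B).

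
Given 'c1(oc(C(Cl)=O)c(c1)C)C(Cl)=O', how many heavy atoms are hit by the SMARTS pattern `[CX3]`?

2

The query [CX3] means: C with X3: aliphatic carbon with exactly 3 total connections.
Check the 12 heavy atoms by environment: 1× o (aromatic, X2) → no; 4× c (aromatic, X3) → no; 2× C (X3) → match; 2× O (X1) → no; 2× Cl (X1) → no; 1× C (X4) → no.
That gives 2 matching atoms.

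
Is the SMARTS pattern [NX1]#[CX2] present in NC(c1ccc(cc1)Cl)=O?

No

The pattern [NX1]#[CX2] describes a nitrogen triple-bonded to a two-connected carbon — a nitrile.
The closest candidate here is a primary amide (-C(=O)NH2), but the nitrogen is NX3, not NX1. No other fragment satisfies the full query, so there is no match.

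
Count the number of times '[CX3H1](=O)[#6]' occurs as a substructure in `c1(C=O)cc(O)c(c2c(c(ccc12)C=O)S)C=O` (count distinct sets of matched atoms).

3

[CX3H1](=O)[#6] is the SMARTS for an aldehyde: an sp2 carbon with one H, double-bonded to O and single-bonded to carbon.
The molecule carries 3 separate instances of an aldehyde (-CHO) meeting every constraint; each maps to a distinct set of atoms, giving 3 matches.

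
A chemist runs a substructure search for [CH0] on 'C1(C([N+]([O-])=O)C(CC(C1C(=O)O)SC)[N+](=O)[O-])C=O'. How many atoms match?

The query [CH0] means: aliphatic carbon with no attached hydrogen.
Check the 19 heavy atoms by environment: 6× C (H1) → no; 1× C (H2) → no; 2× N (charge +1, H0) → no; 2× O (charge -1, H0) → no; 4× O (H0) → no; 1× S (H0) → no; 1× C (H3) → no; 1× C (H0) → match; 1× O (H1) → no.
That gives 1 matching atom.

1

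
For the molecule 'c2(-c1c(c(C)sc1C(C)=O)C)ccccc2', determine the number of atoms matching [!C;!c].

The query [!C;!c] means: neither aliphatic nor aromatic carbon — same as [!#6].
Check the 16 heavy atoms by environment: 1× s (aromatic) → match; 10× c (aromatic) → no; 4× C → no; 1× O → match.
Summing the matching environments: 1 + 1 = 2 matching atoms.

2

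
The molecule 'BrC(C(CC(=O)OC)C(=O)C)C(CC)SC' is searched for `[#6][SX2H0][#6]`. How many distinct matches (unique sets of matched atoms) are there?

1

[#6][SX2H0][#6] is the SMARTS for a thioether: an aliphatic sulfur bridging two carbons with no H on the sulfur.
Exactly one fragment in the molecule meets all constraints, giving 1 match.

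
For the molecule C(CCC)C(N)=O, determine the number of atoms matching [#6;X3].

The query [#6;X3] means: any carbon (aromatic or not) with three total connections.
Check the 7 heavy atoms by environment: 4× C (X4) → no; 1× C (X3) → match; 1× O (X1) → no; 1× N (X3) → no.
That gives 1 matching atom.

1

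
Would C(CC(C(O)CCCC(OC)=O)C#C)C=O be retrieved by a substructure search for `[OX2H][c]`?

No

The pattern [OX2H][c] describes a hydroxyl oxygen attached to an aromatic carbon — a phenol.
The closest candidate here is a hydroxyl group (-OH), but the -OH is on an aliphatic carbon, not an aromatic c. No other fragment satisfies the full query, so there is no match.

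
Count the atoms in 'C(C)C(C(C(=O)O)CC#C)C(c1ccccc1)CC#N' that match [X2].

The query [X2] means: any atom with exactly two total connections (bonds + H).
Check the 20 heavy atoms by environment: 7× C (X4) → no; 6× c (aromatic, X3) → no; 3× C (X2) → match; 1× N (X1) → no; 1× C (X3) → no; 1× O (X1) → no; 1× O (X2) → match.
Summing the matching environments: 3 + 1 = 4 matching atoms.

4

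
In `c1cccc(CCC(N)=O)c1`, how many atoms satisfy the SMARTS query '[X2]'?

0

Check the 11 heavy atoms by environment: 2× C (X4) → no; 1× C (X3) → no; 1× O (X1) → no; 1× N (X3) → no; 6× c (aromatic, X3) → no.
No environment satisfies the query, so 0 matching atoms.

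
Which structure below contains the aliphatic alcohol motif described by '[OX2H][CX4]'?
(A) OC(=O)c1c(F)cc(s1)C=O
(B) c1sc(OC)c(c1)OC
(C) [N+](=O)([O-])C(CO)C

[OX2H][CX4] describes a hydroxyl oxygen bound to an sp3 (X4) carbon (an aliphatic alcohol).
(A) has a carboxylic acid group (-C(=O)OH) but the -OH is on a CX3 carbonyl carbon, not a CX4 carbon.
(B) has a methoxy ether (-OCH3) but the oxygen has H0 (ether), not H1.
(C) contains a hydroxyl group (-OH), which satisfies every atom and bond constraint.
So the answer is (C).

C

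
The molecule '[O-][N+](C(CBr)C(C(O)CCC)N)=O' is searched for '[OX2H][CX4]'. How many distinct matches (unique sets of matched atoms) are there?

[OX2H][CX4] is the SMARTS for an aliphatic alcohol: a hydroxyl oxygen bound to an sp3 (X4) carbon.
Exactly one fragment in the molecule meets all constraints, giving 1 match.

1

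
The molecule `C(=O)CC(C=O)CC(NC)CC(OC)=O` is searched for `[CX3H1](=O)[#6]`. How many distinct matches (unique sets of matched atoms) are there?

[CX3H1](=O)[#6] is the SMARTS for an aldehyde: an sp2 carbon with one H, double-bonded to O and single-bonded to carbon.
The molecule carries 2 separate instances of an aldehyde (-CHO) meeting every constraint; each maps to a distinct set of atoms, giving 2 matches.

2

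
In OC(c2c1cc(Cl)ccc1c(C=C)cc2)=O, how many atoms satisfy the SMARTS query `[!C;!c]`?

3

Check the 16 heavy atoms by environment: 10× c (aromatic) → no; 1× Cl → match; 3× C → no; 2× O → match.
Summing the matching environments: 1 + 2 = 3 matching atoms.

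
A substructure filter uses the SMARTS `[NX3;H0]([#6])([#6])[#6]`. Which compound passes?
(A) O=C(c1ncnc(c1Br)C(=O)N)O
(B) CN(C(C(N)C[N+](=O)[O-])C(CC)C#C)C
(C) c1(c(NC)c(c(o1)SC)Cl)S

B

[NX3;H0]([#6])([#6])[#6] describes a trivalent nitrogen with no H, bonded to three carbons (a tertiary amine).
(A) has a primary amide (-C(=O)NH2) but the amide nitrogen has H2 and only one carbon neighbour.
(B) contains a dimethylamino group (-N(CH3)2), which satisfies every atom and bond constraint.
(C) has an N-methylamino group (-NHCH3) but the nitrogen still has one H (H1), not H0.
So the answer is (B).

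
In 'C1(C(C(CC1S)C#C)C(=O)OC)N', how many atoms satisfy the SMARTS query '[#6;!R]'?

4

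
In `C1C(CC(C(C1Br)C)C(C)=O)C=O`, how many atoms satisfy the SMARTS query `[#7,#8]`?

The query [#7,#8] means: nitrogen or oxygen (comma = OR).
Check the 13 heavy atoms by environment: 10× C → no; 2× O → match; 1× Br → no.
That gives 2 matching atoms.

2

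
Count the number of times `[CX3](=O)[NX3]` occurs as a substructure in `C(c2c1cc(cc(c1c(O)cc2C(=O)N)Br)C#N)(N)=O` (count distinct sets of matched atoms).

2

[CX3](=O)[NX3] is the SMARTS for an amide: a carbonyl carbon bonded to a trivalent nitrogen.
The molecule carries 2 separate instances of a primary amide (-C(=O)NH2) meeting every constraint; each maps to a distinct set of atoms, giving 2 matches.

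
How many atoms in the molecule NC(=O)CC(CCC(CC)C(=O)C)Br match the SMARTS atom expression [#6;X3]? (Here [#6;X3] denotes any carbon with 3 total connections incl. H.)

Check the 14 heavy atoms by environment: 8× C (X4) → no; 2× C (X3) → match; 2× O (X1) → no; 1× N (X3) → no; 1× Br (X1) → no.
That gives 2 matching atoms.

2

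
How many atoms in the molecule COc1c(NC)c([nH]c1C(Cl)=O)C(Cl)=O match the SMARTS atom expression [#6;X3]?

6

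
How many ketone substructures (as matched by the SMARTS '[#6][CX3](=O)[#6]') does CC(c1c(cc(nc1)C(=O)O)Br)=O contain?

[#6][CX3](=O)[#6] is the SMARTS for a ketone: a carbonyl carbon (no H) flanked by two carbons.
Exactly one fragment in the molecule meets all constraints, giving 1 match.

1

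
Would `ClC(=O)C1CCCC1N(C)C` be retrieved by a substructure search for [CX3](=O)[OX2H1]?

No

The pattern [CX3](=O)[OX2H1] describes an sp2 carbon double-bonded to O and single-bonded to an -OH oxygen — a carboxylic acid.
The closest candidate here is an acyl chloride (-C(=O)Cl), but the carbonyl is bonded to Cl, not to an -OH oxygen. No other fragment satisfies the full query, so there is no match.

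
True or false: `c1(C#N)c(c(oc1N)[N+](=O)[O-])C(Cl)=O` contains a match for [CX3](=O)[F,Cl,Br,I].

True

The pattern [CX3](=O)[F,Cl,Br,I] describes a carbonyl carbon bonded to a halogen — an acyl halide.
The molecule carries an acyl chloride (-C(=O)Cl), whose atoms satisfy every constraint of the query, so the pattern matches.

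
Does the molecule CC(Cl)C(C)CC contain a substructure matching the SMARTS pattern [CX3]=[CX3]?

No

The pattern [CX3]=[CX3] describes a non-aromatic C=C double bond between two sp2 carbons — an alkene.
The closest candidate here is an ethyl group (-CH2CH3), but its C-C bond is a single bond between CX4 carbons, not CX3=CX3. No other fragment satisfies the full query, so there is no match.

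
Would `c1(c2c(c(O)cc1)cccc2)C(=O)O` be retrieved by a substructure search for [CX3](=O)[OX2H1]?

Yes

The pattern [CX3](=O)[OX2H1] describes an sp2 carbon double-bonded to O and single-bonded to an -OH oxygen — a carboxylic acid.
The molecule carries a carboxylic acid group (-C(=O)OH), whose atoms satisfy every constraint of the query, so the pattern matches.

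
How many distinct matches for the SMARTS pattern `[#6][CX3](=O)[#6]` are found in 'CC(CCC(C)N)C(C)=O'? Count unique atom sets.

1

[#6][CX3](=O)[#6] is the SMARTS for a ketone: a carbonyl carbon (no H) flanked by two carbons.
Exactly one fragment in the molecule meets all constraints, giving 1 match.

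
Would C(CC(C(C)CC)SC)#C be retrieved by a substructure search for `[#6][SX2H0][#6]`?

The pattern [#6][SX2H0][#6] describes an aliphatic sulfur bridging two carbons with no H on the sulfur — a thioether.
The molecule carries a methylthio ether (-SCH3), whose atoms satisfy every constraint of the query, so the pattern matches.

Yes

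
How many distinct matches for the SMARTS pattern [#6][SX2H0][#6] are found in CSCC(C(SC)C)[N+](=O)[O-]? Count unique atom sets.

2

[#6][SX2H0][#6] is the SMARTS for a thioether: an aliphatic sulfur bridging two carbons with no H on the sulfur.
The molecule carries 2 separate instances of a methylthio ether (-SCH3) meeting every constraint; each maps to a distinct set of atoms, giving 2 matches.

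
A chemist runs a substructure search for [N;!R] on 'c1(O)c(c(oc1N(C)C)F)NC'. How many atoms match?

2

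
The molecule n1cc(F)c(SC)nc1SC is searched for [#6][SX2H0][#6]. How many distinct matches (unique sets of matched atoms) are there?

2

[#6][SX2H0][#6] is the SMARTS for a thioether: an aliphatic sulfur bridging two carbons with no H on the sulfur.
The molecule carries 2 separate instances of a methylthio ether (-SCH3) meeting every constraint; each maps to a distinct set of atoms, giving 2 matches.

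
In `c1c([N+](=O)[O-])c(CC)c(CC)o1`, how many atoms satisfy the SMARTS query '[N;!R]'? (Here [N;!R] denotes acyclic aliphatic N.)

The query [N;!R] means: aliphatic nitrogen not in a ring.
Check the 12 heavy atoms by environment: 1× o (aromatic, in 5-ring) → no; 4× c (aromatic, in 5-ring) → no; 1× N (charge +1, acyclic) → match; 1× O (charge -1, acyclic) → no; 1× O (acyclic) → no; 4× C (acyclic) → no.
That gives 1 matching atom.

1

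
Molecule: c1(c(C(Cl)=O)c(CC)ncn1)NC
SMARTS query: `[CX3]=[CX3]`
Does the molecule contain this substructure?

No

The pattern [CX3]=[CX3] describes a non-aromatic C=C double bond between two sp2 carbons — an alkene.
The closest candidate here is an ethyl group (-CH2CH3), but its C-C bond is a single bond between CX4 carbons, not CX3=CX3. No other fragment satisfies the full query, so there is no match.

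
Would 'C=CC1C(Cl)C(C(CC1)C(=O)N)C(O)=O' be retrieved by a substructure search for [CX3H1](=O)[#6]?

No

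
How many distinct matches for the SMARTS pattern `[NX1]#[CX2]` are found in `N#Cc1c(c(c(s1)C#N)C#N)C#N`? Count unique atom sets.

4

[NX1]#[CX2] is the SMARTS for a nitrile: a nitrogen triple-bonded to a two-connected carbon.
The molecule carries 4 separate instances of a nitrile (-C#N) meeting every constraint; each maps to a distinct set of atoms, giving 4 matches.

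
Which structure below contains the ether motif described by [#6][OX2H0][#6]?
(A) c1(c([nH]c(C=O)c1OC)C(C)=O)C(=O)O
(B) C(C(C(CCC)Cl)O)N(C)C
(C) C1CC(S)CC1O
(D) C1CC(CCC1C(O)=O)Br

A

[#6][OX2H0][#6] describes an aliphatic oxygen bridging two carbons with no H on the oxygen (an ether).
(A) contains a methoxy ether (-OCH3), which satisfies every atom and bond constraint.
(B) has a hydroxyl group (-OH) but the oxygen has H1, not H0 bridging two carbons.
(C) has a hydroxyl group (-OH) but the oxygen has H1, not H0 bridging two carbons.
(D) has a carboxylic acid group (-C(=O)OH) but the -OH oxygen has H1; the =O is OX1, not OX2.
So the answer is (A).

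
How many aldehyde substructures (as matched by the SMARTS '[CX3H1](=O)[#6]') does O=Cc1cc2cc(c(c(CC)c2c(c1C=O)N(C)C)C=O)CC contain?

3

[CX3H1](=O)[#6] is the SMARTS for an aldehyde: an sp2 carbon with one H, double-bonded to O and single-bonded to carbon.
The molecule carries 3 separate instances of an aldehyde (-CHO) meeting every constraint; each maps to a distinct set of atoms, giving 3 matches.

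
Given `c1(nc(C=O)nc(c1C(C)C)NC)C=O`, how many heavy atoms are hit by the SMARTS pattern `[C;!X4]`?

2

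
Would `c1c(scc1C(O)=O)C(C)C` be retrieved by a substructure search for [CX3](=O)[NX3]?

No

The pattern [CX3](=O)[NX3] describes a carbonyl carbon bonded to a trivalent nitrogen — an amide.
The closest candidate here is a carboxylic acid group (-C(=O)OH), but the carbonyl is bonded to O, not to an NX3 nitrogen. No other fragment satisfies the full query, so there is no match.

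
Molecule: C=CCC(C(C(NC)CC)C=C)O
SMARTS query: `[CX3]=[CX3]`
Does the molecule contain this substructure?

Yes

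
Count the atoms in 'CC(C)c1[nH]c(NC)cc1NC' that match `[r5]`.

5

The query [r5] means: r5 matches atoms in a five-membered ring.
Check the 12 heavy atoms by environment: 1× n (aromatic, in 5-ring) → match; 4× c (aromatic, in 5-ring) → match; 2× N (acyclic) → no; 5× C (acyclic) → no.
Summing the matching environments: 1 + 4 = 5 matching atoms.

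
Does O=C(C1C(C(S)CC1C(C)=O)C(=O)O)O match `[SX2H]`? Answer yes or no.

The pattern [SX2H] describes an aliphatic sulfur with two connections, one being H — a thiol.
The molecule carries a thiol (-SH), whose atoms satisfy every constraint of the query, so the pattern matches.

Yes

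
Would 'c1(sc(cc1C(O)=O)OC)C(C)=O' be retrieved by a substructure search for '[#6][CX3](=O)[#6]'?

Yes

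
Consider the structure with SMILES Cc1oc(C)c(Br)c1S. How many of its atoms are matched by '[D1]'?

4

Check the 9 heavy atoms by environment: 1× o (aromatic, D2) → no; 4× c (aromatic, D3) → no; 1× S (D1) → match; 2× C (D1) → match; 1× Br (D1) → match.
Summing the matching environments: 1 + 2 + 1 = 4 matching atoms.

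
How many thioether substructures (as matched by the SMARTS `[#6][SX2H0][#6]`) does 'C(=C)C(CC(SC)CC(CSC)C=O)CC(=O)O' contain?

2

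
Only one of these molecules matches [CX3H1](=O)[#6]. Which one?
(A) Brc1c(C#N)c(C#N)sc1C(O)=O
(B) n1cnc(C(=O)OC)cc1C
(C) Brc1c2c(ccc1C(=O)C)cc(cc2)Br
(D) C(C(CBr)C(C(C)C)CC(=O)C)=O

D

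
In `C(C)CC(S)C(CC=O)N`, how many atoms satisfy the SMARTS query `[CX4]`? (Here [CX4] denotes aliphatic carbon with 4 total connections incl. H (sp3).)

6

The query [CX4] means: C with X4: aliphatic carbon with exactly 4 total connections (bonds + H).
Check the 10 heavy atoms by environment: 6× C (X4) → match; 1× N (X3) → no; 1× C (X3) → no; 1× O (X1) → no; 1× S (X2) → no.
That gives 6 matching atoms.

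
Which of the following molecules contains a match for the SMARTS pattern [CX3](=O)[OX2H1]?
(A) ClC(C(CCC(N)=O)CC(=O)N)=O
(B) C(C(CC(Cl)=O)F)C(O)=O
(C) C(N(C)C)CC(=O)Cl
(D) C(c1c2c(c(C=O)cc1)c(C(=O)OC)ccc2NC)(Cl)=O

B

[CX3](=O)[OX2H1] describes an sp2 carbon double-bonded to O and single-bonded to an -OH oxygen (a carboxylic acid).
(A) has a primary amide (-C(=O)NH2) but the carbonyl is bonded to N, not to an -OH oxygen.
(B) contains a carboxylic acid group (-C(=O)OH), which satisfies every atom and bond constraint.
(C) has an acyl chloride (-C(=O)Cl) but the carbonyl is bonded to Cl, not to an -OH oxygen.
(D) has a methyl-ester group (-C(=O)OCH3) but the singly-bonded O has no H (OX2H0, not OX2H1).
So the answer is (B).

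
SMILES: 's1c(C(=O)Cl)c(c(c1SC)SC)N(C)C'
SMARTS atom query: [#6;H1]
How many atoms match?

0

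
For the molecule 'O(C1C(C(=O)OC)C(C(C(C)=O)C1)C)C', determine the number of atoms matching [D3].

6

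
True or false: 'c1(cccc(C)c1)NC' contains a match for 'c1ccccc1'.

True

The pattern c1ccccc1 describes six aromatic carbons in a ring — a benzene ring.
The required atom environment is present in the molecule, so the pattern matches.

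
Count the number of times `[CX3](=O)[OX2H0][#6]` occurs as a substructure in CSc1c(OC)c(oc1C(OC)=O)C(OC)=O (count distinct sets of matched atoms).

2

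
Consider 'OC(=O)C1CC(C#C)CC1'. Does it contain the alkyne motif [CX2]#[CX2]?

Yes

The pattern [CX2]#[CX2] describes a carbon-carbon triple bond — an alkyne.
The molecule carries an ethynyl group (-C#CH), whose atoms satisfy every constraint of the query, so the pattern matches.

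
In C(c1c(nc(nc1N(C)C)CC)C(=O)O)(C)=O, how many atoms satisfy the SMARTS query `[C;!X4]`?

2

The query [C;!X4] means: aliphatic carbon that does not have four total connections.
Check the 17 heavy atoms by environment: 2× n (aromatic, X2) → no; 4× c (aromatic, X3) → no; 1× N (X3) → no; 5× C (X4) → no; 2× C (X3) → match; 2× O (X1) → no; 1× O (X2) → no.
That gives 2 matching atoms.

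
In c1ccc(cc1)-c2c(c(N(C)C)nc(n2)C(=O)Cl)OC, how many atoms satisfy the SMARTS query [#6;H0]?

6

The query [#6;H0] means: any carbon with no attached hydrogen.
Check the 20 heavy atoms by environment: 2× n (aromatic, H0) → no; 5× c (aromatic, H0) → match; 1× C (H0) → match; 2× O (H0) → no; 1× Cl (H0) → no; 5× c (aromatic, H1) → no; 1× N (H0) → no; 3× C (H3) → no.
Summing the matching environments: 5 + 1 = 6 matching atoms.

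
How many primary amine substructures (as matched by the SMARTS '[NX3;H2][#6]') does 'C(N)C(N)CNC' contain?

[NX3;H2][#6] is the SMARTS for a primary amine: a trivalent nitrogen with two H attached to carbon.
The molecule carries 2 separate instances of a primary amino group (-NH2) meeting every constraint; each maps to a distinct set of atoms, giving 2 matches.

2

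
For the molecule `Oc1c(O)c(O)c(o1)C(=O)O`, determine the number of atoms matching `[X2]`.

The query [X2] means: any atom with exactly two total connections (bonds + H).
Check the 11 heavy atoms by environment: 1× o (aromatic, X2) → match; 4× c (aromatic, X3) → no; 4× O (X2) → match; 1× C (X3) → no; 1× O (X1) → no.
Summing the matching environments: 1 + 4 = 5 matching atoms.

5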